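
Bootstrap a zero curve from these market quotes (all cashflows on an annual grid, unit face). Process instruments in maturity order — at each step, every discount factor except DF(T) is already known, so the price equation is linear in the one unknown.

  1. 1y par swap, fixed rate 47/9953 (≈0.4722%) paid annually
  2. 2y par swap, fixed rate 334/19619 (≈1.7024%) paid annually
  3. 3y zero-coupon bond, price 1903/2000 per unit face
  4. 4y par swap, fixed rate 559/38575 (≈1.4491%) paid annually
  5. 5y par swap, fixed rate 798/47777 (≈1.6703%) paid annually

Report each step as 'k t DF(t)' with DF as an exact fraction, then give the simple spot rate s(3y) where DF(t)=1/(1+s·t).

1 1 9953/10000
2 2 4833/5000
3 3 1903/2000
4 4 9441/10000
5 5 4601/5000
s(3y) = (1/(1903/2000) − 1)/(3) = 97/5709 ≈ 1.6991%

step 1 [1y] swap r/1=47/9953: DF=(1 − 47/9953·(0))/(1+47/9953) = 9953/10000 ≈ 0.995300
step 2 [2y] swap r/1=334/19619: DF=(1 − 334/19619·(0.995300))/(1+334/19619) = 4833/5000 ≈ 0.966600
step 3 [3y] zero: DF = P = 1903/2000 ≈ 0.951500
step 4 [4y] swap r/1=559/38575: DF=(1 − 559/38575·(0.995300+0.966600+0.951500))/(1+559/38575) = 9441/10000 ≈ 0.944100
step 5 [5y] swap r/1=798/47777: DF=(1 − 798/47777·(0.995300+0.966600+0.951500+0.944100))/(1+798/47777) = 4601/5000 ≈ 0.920200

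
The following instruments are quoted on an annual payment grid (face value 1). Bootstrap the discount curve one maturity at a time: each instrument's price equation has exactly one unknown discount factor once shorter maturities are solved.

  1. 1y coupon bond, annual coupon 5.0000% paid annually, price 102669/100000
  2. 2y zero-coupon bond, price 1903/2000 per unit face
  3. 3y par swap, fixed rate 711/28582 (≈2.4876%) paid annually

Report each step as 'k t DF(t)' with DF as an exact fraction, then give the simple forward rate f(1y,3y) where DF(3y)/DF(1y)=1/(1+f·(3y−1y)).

1 1 4889/5000
2 2 1903/2000
3 3 9289/10000
f(1y,3y) = ((4889/5000)/(9289/10000) − 1)/(2) = 489/18578 ≈ 2.6321%

step 1 [1y] bond c/1=1/20: DF=(102669/100000 − 1/20·(0))/(1+1/20) = 4889/5000 ≈ 0.977800
step 2 [2y] zero: DF = P = 1903/2000 ≈ 0.951500
step 3 [3y] swap r/1=711/28582: DF=(1 − 711/28582·(0.977800+0.951500))/(1+711/28582) = 9289/10000 ≈ 0.928900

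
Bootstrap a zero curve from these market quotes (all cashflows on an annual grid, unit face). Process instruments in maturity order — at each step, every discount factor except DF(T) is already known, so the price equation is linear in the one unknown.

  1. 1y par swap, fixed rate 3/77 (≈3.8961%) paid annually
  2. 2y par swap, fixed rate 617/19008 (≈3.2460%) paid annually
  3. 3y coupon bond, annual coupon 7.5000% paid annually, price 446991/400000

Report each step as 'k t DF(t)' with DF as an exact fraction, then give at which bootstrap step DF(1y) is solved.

step 1 [1y] swap r/1=3/77: DF=(1 − 3/77·(0))/(1+3/77) = 77/80 ≈ 0.962500
step 2 [2y] swap r/1=617/19008: DF=(1 − 617/19008·(0.962500))/(1+617/19008) = 9383/10000 ≈ 0.938300
step 3 [3y] bond c/1=3/40: DF=(446991/400000 − 3/40·(0.962500+0.938300))/(1+3/40) = 9069/10000 ≈ 0.906900

1 1 77/80
2 2 9383/10000
3 3 9069/10000
DF(1y) is solved at step 1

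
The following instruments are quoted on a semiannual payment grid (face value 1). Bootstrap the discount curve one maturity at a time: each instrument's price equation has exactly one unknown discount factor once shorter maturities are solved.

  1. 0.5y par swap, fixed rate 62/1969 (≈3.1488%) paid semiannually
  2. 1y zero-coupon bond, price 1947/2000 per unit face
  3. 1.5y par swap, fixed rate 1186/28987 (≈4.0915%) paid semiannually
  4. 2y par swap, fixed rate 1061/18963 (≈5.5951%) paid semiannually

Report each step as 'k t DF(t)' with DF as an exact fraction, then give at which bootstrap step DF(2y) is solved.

step 1 [0.5y] swap r/2=31/1969: DF=(1 − 31/1969·(0))/(1+31/1969) = 1969/2000 ≈ 0.984500
step 2 [1y] zero: DF = P = 1947/2000 ≈ 0.973500
step 3 [1.5y] swap r/2=593/28987: DF=(1 − 593/28987·(0.984500+0.973500))/(1+593/28987) = 9407/10000 ≈ 0.940700
step 4 [2y] swap r/2=1061/37926: DF=(1 − 1061/37926·(0.984500+0.973500+0.940700))/(1+1061/37926) = 8939/10000 ≈ 0.893900

1 1/2 1969/2000
2 1 1947/2000
3 3/2 9407/10000
4 2 8939/10000
DF(2y) is solved at step 4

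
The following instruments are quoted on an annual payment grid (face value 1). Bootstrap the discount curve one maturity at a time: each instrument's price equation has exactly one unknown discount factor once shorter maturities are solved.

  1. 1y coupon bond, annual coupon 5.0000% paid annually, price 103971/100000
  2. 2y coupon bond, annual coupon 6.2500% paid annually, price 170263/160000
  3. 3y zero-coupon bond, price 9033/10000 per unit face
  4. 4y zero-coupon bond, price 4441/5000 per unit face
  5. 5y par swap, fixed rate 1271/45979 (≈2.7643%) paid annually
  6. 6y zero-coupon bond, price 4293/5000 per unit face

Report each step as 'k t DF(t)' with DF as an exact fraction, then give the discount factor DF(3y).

1 1 4951/5000
2 2 9433/10000
3 3 9033/10000
4 4 4441/5000
5 5 8729/10000
6 6 4293/5000
DF(3y) = 9033/10000 ≈ 0.903300

step 1 [1y] bond c/1=1/20: DF=(103971/100000 − 1/20·(0))/(1+1/20) = 4951/5000 ≈ 0.990200
step 2 [2y] bond c/1=1/16: DF=(170263/160000 − 1/16·(0.990200))/(1+1/16) = 9433/10000 ≈ 0.943300
step 3 [3y] zero: DF = P = 9033/10000 ≈ 0.903300
step 4 [4y] zero: DF = P = 4441/5000 ≈ 0.888200
step 5 [5y] swap r/1=1271/45979: DF=(1 − 1271/45979·(0.990200+0.943300+0.903300+0.888200))/(1+1271/45979) = 8729/10000 ≈ 0.872900
step 6 [6y] zero: DF = P = 4293/5000 ≈ 0.858600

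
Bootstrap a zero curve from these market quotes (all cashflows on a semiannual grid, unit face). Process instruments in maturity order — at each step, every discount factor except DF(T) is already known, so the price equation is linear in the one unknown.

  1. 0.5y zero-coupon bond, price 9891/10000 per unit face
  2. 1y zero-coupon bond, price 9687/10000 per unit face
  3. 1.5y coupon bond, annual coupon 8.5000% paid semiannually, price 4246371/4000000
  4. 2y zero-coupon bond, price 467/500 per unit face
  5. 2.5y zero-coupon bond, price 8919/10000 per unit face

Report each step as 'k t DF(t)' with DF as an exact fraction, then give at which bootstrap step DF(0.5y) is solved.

1 1/2 9891/10000
2 1 9687/10000
3 3/2 1877/2000
4 2 467/500
5 5/2 8919/10000
DF(0.5y) is solved at step 1

step 1 [0.5y] zero: DF = P = 9891/10000 ≈ 0.989100
step 2 [1y] zero: DF = P = 9687/10000 ≈ 0.968700
step 3 [1.5y] bond c/2=17/400: DF=(4246371/4000000 − 17/400·(0.989100+0.968700))/(1+17/400) = 1877/2000 ≈ 0.938500
step 4 [2y] zero: DF = P = 467/500 ≈ 0.934000
step 5 [2.5y] zero: DF = P = 8919/10000 ≈ 0.891900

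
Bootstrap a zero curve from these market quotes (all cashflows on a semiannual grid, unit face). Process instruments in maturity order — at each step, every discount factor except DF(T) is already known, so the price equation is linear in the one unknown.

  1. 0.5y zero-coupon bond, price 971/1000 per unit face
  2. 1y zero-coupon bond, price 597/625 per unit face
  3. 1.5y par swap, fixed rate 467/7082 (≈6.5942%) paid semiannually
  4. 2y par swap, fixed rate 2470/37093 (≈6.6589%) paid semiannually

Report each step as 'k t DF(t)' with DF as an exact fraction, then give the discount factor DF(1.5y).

1 1/2 971/1000
2 1 597/625
3 3/2 4533/5000
4 2 1753/2000
DF(1.5y) = 4533/5000 ≈ 0.906600

step 1 [0.5y] zero: DF = P = 971/1000 ≈ 0.971000
step 2 [1y] zero: DF = P = 597/625 ≈ 0.955200
step 3 [1.5y] swap r/2=467/14164: DF=(1 − 467/14164·(0.971000+0.955200))/(1+467/14164) = 4533/5000 ≈ 0.906600
step 4 [2y] swap r/2=1235/37093: DF=(1 − 1235/37093·(0.971000+0.955200+0.906600))/(1+1235/37093) = 1753/2000 ≈ 0.876500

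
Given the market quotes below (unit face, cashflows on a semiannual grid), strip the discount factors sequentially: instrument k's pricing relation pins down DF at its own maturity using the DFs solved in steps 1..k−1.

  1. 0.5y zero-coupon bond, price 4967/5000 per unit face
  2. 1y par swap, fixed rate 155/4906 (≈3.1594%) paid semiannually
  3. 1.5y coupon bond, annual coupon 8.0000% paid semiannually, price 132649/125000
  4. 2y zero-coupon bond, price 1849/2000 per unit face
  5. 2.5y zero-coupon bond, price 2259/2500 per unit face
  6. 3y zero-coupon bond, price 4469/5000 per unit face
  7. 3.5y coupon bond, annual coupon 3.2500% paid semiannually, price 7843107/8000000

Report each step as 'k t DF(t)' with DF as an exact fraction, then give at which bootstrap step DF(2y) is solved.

1 1/2 4967/5000
2 1 969/1000
3 3/2 9449/10000
4 2 1849/2000
5 5/2 2259/2500
6 3 4469/5000
7 7/2 8747/10000
DF(2y) is solved at step 4

step 1 [0.5y] zero: DF = P = 4967/5000 ≈ 0.993400
step 2 [1y] swap r/2=155/9812: DF=(1 − 155/9812·(0.993400))/(1+155/9812) = 969/1000 ≈ 0.969000
step 3 [1.5y] bond c/2=1/25: DF=(132649/125000 − 1/25·(0.993400+0.969000))/(1+1/25) = 9449/10000 ≈ 0.944900
step 4 [2y] zero: DF = P = 1849/2000 ≈ 0.924500
step 5 [2.5y] zero: DF = P = 2259/2500 ≈ 0.903600
step 6 [3y] zero: DF = P = 4469/5000 ≈ 0.893800
step 7 [3.5y] bond c/2=13/800: DF=(7843107/8000000 − 13/800·(0.993400+0.969000+0.944900+0.924500+0.903600+0.893800))/(1+13/800) = 8747/10000 ≈ 0.874700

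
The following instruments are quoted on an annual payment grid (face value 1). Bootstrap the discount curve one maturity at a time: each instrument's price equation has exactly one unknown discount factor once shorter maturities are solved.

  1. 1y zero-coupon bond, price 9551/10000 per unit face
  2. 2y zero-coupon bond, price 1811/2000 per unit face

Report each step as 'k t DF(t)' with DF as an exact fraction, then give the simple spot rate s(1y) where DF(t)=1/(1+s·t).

1 1 9551/10000
2 2 1811/2000
s(1y) = (1/(9551/10000) − 1)/(1) = 449/9551 ≈ 4.7011%

step 1 [1y] zero: DF = P = 9551/10000 ≈ 0.955100
step 2 [2y] zero: DF = P = 1811/2000 ≈ 0.905500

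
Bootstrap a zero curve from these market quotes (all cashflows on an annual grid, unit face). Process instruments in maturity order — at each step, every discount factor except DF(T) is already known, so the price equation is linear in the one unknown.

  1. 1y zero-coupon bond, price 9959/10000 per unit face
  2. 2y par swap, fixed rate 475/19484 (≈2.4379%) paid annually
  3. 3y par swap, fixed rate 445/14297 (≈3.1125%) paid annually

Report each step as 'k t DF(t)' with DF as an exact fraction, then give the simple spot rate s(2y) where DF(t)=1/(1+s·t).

1 1 9959/10000
2 2 381/400
3 3 911/1000
s(2y) = (1/(381/400) − 1)/(2) = 19/762 ≈ 2.4934%

step 1 [1y] zero: DF = P = 9959/10000 ≈ 0.995900
step 2 [2y] swap r/1=475/19484: DF=(1 − 475/19484·(0.995900))/(1+475/19484) = 381/400 ≈ 0.952500
step 3 [3y] swap r/1=445/14297: DF=(1 − 445/14297·(0.995900+0.952500))/(1+445/14297) = 911/1000 ≈ 0.911000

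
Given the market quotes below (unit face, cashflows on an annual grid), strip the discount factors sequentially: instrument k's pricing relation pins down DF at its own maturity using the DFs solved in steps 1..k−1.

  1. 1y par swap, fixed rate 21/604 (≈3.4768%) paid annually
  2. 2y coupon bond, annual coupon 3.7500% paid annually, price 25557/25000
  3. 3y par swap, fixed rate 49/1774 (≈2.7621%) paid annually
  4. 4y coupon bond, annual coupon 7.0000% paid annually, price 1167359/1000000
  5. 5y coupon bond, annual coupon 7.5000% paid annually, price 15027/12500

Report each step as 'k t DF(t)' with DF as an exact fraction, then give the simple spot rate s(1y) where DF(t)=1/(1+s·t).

1 1 604/625
2 2 594/625
3 3 576/625
4 4 9053/10000
5 5 8571/10000
s(1y) = (1/(604/625) − 1)/(1) = 21/604 ≈ 3.4768%

step 1 [1y] swap r/1=21/604: DF=(1 − 21/604·(0))/(1+21/604) = 604/625 ≈ 0.966400
step 2 [2y] bond c/1=3/80: DF=(25557/25000 − 3/80·(0.966400))/(1+3/80) = 594/625 ≈ 0.950400
step 3 [3y] swap r/1=49/1774: DF=(1 − 49/1774·(0.966400+0.950400))/(1+49/1774) = 576/625 ≈ 0.921600
step 4 [4y] bond c/1=7/100: DF=(1167359/1000000 − 7/100·(0.966400+0.950400+0.921600))/(1+7/100) = 9053/10000 ≈ 0.905300
step 5 [5y] bond c/1=3/40: DF=(15027/12500 − 3/40·(0.966400+0.950400+0.921600+0.905300))/(1+3/40) = 8571/10000 ≈ 0.857100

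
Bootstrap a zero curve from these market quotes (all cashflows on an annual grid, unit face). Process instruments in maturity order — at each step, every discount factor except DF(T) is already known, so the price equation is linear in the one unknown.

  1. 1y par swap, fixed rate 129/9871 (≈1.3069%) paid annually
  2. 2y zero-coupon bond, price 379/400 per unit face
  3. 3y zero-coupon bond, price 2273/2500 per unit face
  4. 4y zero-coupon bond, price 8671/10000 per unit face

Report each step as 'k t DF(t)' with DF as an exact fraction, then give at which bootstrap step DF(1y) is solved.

1 1 9871/10000
2 2 379/400
3 3 2273/2500
4 4 8671/10000
DF(1y) is solved at step 1

step 1 [1y] swap r/1=129/9871: DF=(1 − 129/9871·(0))/(1+129/9871) = 9871/10000 ≈ 0.987100
step 2 [2y] zero: DF = P = 379/400 ≈ 0.947500
step 3 [3y] zero: DF = P = 2273/2500 ≈ 0.909200
step 4 [4y] zero: DF = P = 8671/10000 ≈ 0.867100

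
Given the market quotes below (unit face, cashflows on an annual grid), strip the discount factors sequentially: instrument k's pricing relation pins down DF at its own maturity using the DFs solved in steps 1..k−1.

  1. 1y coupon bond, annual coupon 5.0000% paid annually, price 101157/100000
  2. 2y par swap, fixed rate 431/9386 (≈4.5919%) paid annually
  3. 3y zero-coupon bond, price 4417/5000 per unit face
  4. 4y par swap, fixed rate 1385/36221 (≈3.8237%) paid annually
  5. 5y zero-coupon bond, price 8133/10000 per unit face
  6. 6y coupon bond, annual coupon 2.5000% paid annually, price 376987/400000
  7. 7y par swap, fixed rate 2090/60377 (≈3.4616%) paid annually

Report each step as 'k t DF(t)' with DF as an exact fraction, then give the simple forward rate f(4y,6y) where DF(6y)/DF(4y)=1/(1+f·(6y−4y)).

1 1 4817/5000
2 2 4569/5000
3 3 4417/5000
4 4 1723/2000
5 5 8133/10000
6 6 8113/10000
7 7 791/1000
f(4y,6y) = ((1723/2000)/(8113/10000) − 1)/(2) = 251/8113 ≈ 3.0938%

step 1 [1y] bond c/1=1/20: DF=(101157/100000 − 1/20·(0))/(1+1/20) = 4817/5000 ≈ 0.963400
step 2 [2y] swap r/1=431/9386: DF=(1 − 431/9386·(0.963400))/(1+431/9386) = 4569/5000 ≈ 0.913800
step 3 [3y] zero: DF = P = 4417/5000 ≈ 0.883400
step 4 [4y] swap r/1=1385/36221: DF=(1 − 1385/36221·(0.963400+0.913800+0.883400))/(1+1385/36221) = 1723/2000 ≈ 0.861500
step 5 [5y] zero: DF = P = 8133/10000 ≈ 0.813300
step 6 [6y] bond c/1=1/40: DF=(376987/400000 − 1/40·(0.963400+0.913800+0.883400+0.861500+0.813300))/(1+1/40) = 8113/10000 ≈ 0.811300
step 7 [7y] swap r/1=2090/60377: DF=(1 − 2090/60377·(0.963400+0.913800+0.883400+0.861500+0.813300+0.811300))/(1+2090/60377) = 791/1000 ≈ 0.791000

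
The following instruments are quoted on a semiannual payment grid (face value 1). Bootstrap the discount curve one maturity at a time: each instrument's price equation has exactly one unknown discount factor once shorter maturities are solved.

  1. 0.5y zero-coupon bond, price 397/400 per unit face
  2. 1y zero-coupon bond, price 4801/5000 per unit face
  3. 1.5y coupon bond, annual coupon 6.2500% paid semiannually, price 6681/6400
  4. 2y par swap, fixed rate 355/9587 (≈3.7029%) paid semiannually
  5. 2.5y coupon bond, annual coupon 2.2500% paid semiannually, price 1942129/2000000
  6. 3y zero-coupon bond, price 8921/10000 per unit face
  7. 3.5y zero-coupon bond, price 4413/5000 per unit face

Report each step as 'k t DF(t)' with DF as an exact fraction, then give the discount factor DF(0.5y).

1 1/2 397/400
2 1 4801/5000
3 3/2 9531/10000
4 2 929/1000
5 5/2 1147/1250
6 3 8921/10000
7 7/2 4413/5000
DF(0.5y) = 397/400 ≈ 0.992500

step 1 [0.5y] zero: DF = P = 397/400 ≈ 0.992500
step 2 [1y] zero: DF = P = 4801/5000 ≈ 0.960200
step 3 [1.5y] bond c/2=1/32: DF=(6681/6400 − 1/32·(0.992500+0.960200))/(1+1/32) = 9531/10000 ≈ 0.953100
step 4 [2y] swap r/2=355/19174: DF=(1 − 355/19174·(0.992500+0.960200+0.953100))/(1+355/19174) = 929/1000 ≈ 0.929000
step 5 [2.5y] bond c/2=9/800: DF=(1942129/2000000 − 9/800·(0.992500+0.960200+0.953100+0.929000))/(1+9/800) = 1147/1250 ≈ 0.917600
step 6 [3y] zero: DF = P = 8921/10000 ≈ 0.892100
step 7 [3.5y] zero: DF = P = 4413/5000 ≈ 0.882600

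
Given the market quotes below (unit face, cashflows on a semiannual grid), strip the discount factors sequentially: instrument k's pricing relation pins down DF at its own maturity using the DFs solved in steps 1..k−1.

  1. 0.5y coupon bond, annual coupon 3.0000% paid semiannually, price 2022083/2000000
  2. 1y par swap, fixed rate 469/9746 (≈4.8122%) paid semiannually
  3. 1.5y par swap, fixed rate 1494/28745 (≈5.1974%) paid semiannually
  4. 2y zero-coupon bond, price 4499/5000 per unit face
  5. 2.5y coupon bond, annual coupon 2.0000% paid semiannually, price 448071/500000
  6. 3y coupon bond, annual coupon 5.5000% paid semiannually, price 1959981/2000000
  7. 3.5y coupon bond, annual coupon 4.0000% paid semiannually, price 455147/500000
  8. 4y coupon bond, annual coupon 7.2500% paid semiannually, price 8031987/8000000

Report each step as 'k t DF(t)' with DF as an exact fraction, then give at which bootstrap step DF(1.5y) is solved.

1 1/2 9961/10000
2 1 9531/10000
3 3/2 9253/10000
4 2 4499/5000
5 5/2 8499/10000
6 3 83/100
7 7/2 1571/2000
8 4 3753/5000
DF(1.5y) is solved at step 3

step 1 [0.5y] bond c/2=3/200: DF=(2022083/2000000 − 3/200·(0))/(1+3/200) = 9961/10000 ≈ 0.996100
step 2 [1y] swap r/2=469/19492: DF=(1 − 469/19492·(0.996100))/(1+469/19492) = 9531/10000 ≈ 0.953100
step 3 [1.5y] swap r/2=747/28745: DF=(1 − 747/28745·(0.996100+0.953100))/(1+747/28745) = 9253/10000 ≈ 0.925300
step 4 [2y] zero: DF = P = 4499/5000 ≈ 0.899800
step 5 [2.5y] bond c/2=1/100: DF=(448071/500000 − 1/100·(0.996100+0.953100+0.925300+0.899800))/(1+1/100) = 8499/10000 ≈ 0.849900
step 6 [3y] bond c/2=11/400: DF=(1959981/2000000 − 11/400·(0.996100+0.953100+0.925300+0.899800+0.849900))/(1+11/400) = 83/100 ≈ 0.830000
step 7 [3.5y] bond c/2=1/50: DF=(455147/500000 − 1/50·(0.996100+0.953100+0.925300+0.899800+0.849900+0.830000))/(1+1/50) = 1571/2000 ≈ 0.785500
step 8 [4y] bond c/2=29/800: DF=(8031987/8000000 − 29/800·(0.996100+0.953100+0.925300+0.899800+0.849900+0.830000+0.785500))/(1+29/800) = 3753/5000 ≈ 0.750600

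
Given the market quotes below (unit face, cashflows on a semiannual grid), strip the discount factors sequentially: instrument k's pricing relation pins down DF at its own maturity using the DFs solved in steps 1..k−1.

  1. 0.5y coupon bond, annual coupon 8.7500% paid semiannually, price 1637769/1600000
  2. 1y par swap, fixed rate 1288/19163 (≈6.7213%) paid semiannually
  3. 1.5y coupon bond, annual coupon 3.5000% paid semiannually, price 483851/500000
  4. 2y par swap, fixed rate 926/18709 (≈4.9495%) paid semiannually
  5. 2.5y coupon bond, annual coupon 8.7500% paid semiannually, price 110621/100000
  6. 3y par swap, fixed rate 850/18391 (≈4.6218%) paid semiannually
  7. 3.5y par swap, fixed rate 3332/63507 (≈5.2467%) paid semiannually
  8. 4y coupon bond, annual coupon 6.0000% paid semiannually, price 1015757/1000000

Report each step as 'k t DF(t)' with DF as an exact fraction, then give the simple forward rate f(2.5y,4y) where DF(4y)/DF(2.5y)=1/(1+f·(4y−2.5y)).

1 1/2 9807/10000
2 1 2339/2500
3 3/2 9181/10000
4 2 4537/5000
5 5/2 903/1000
6 3 349/400
7 7/2 4167/5000
8 4 2003/2500
f(2.5y,4y) = ((903/1000)/(2003/2500) − 1)/(3/2) = 509/6009 ≈ 8.4706%

step 1 [0.5y] bond c/2=7/160: DF=(1637769/1600000 − 7/160·(0))/(1+7/160) = 9807/10000 ≈ 0.980700
step 2 [1y] swap r/2=644/19163: DF=(1 − 644/19163·(0.980700))/(1+644/19163) = 2339/2500 ≈ 0.935600
step 3 [1.5y] bond c/2=7/400: DF=(483851/500000 − 7/400·(0.980700+0.935600))/(1+7/400) = 9181/10000 ≈ 0.918100
step 4 [2y] swap r/2=463/18709: DF=(1 − 463/18709·(0.980700+0.935600+0.918100))/(1+463/18709) = 4537/5000 ≈ 0.907400
step 5 [2.5y] bond c/2=7/160: DF=(110621/100000 − 7/160·(0.980700+0.935600+0.918100+0.907400))/(1+7/160) = 903/1000 ≈ 0.903000
step 6 [3y] swap r/2=425/18391: DF=(1 − 425/18391·(0.980700+0.935600+0.918100+0.907400+0.903000))/(1+425/18391) = 349/400 ≈ 0.872500
step 7 [3.5y] swap r/2=1666/63507: DF=(1 − 1666/63507·(0.980700+0.935600+0.918100+0.907400+0.903000+0.872500))/(1+1666/63507) = 4167/5000 ≈ 0.833400
step 8 [4y] bond c/2=3/100: DF=(1015757/1000000 − 3/100·(0.980700+0.935600+0.918100+0.907400+0.903000+0.872500+0.833400))/(1+3/100) = 2003/2500 ≈ 0.801200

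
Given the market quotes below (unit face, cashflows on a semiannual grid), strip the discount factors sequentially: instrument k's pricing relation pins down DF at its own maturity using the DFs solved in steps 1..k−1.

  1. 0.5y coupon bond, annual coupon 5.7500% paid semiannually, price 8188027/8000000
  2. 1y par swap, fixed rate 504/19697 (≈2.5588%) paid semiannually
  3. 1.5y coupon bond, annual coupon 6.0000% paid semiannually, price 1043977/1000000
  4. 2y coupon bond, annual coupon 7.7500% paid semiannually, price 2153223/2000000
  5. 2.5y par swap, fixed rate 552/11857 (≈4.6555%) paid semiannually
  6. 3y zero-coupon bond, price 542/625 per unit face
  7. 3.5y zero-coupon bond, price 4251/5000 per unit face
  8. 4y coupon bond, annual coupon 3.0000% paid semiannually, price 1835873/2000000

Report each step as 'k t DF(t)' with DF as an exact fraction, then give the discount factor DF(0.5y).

1 1/2 9949/10000
2 1 2437/2500
3 3/2 4781/5000
4 2 9273/10000
5 5/2 556/625
6 3 542/625
7 7/2 4251/5000
8 4 8089/10000
DF(0.5y) = 9949/10000 ≈ 0.994900

step 1 [0.5y] bond c/2=23/800: DF=(8188027/8000000 − 23/800·(0))/(1+23/800) = 9949/10000 ≈ 0.994900
step 2 [1y] swap r/2=252/19697: DF=(1 − 252/19697·(0.994900))/(1+252/19697) = 2437/2500 ≈ 0.974800
step 3 [1.5y] bond c/2=3/100: DF=(1043977/1000000 − 3/100·(0.994900+0.974800))/(1+3/100) = 4781/5000 ≈ 0.956200
step 4 [2y] bond c/2=31/800: DF=(2153223/2000000 − 31/800·(0.994900+0.974800+0.956200))/(1+31/800) = 9273/10000 ≈ 0.927300
step 5 [2.5y] swap r/2=276/11857: DF=(1 − 276/11857·(0.994900+0.974800+0.956200+0.927300))/(1+276/11857) = 556/625 ≈ 0.889600
step 6 [3y] zero: DF = P = 542/625 ≈ 0.867200
step 7 [3.5y] zero: DF = P = 4251/5000 ≈ 0.850200
step 8 [4y] bond c/2=3/200: DF=(1835873/2000000 − 3/200·(0.994900+0.974800+0.956200+0.927300+0.889600+0.867200+0.850200))/(1+3/200) = 8089/10000 ≈ 0.808900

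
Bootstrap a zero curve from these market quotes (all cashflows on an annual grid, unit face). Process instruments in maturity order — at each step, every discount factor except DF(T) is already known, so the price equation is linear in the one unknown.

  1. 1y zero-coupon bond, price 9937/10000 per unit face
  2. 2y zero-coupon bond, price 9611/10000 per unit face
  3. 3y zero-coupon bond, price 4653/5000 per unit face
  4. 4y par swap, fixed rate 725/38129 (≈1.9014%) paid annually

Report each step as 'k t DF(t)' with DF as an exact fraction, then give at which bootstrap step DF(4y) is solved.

1 1 9937/10000
2 2 9611/10000
3 3 4653/5000
4 4 371/400
DF(4y) is solved at step 4

step 1 [1y] zero: DF = P = 9937/10000 ≈ 0.993700
step 2 [2y] zero: DF = P = 9611/10000 ≈ 0.961100
step 3 [3y] zero: DF = P = 4653/5000 ≈ 0.930600
step 4 [4y] swap r/1=725/38129: DF=(1 − 725/38129·(0.993700+0.961100+0.930600))/(1+725/38129) = 371/400 ≈ 0.927500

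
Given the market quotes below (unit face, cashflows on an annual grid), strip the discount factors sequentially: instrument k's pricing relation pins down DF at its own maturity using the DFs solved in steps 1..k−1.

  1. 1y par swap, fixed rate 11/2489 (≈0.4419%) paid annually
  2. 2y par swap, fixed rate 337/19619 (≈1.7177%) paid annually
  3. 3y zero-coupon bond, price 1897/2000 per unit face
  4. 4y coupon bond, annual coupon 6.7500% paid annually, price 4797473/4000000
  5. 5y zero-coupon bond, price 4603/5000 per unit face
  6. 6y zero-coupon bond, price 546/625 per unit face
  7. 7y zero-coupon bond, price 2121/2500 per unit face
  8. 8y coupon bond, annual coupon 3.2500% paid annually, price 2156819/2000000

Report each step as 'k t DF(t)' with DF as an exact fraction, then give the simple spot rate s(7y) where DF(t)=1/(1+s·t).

1 1 2489/2500
2 2 9663/10000
3 3 1897/2000
4 4 1879/2000
5 5 4603/5000
6 6 546/625
7 7 2121/2500
8 8 8401/10000
s(7y) = (1/(2121/2500) − 1)/(7) = 379/14847 ≈ 2.5527%

step 1 [1y] swap r/1=11/2489: DF=(1 − 11/2489·(0))/(1+11/2489) = 2489/2500 ≈ 0.995600
step 2 [2y] swap r/1=337/19619: DF=(1 − 337/19619·(0.995600))/(1+337/19619) = 9663/10000 ≈ 0.966300
step 3 [3y] zero: DF = P = 1897/2000 ≈ 0.948500
step 4 [4y] bond c/1=27/400: DF=(4797473/4000000 − 27/400·(0.995600+0.966300+0.948500))/(1+27/400) = 1879/2000 ≈ 0.939500
step 5 [5y] zero: DF = P = 4603/5000 ≈ 0.920600
step 6 [6y] zero: DF = P = 546/625 ≈ 0.873600
step 7 [7y] zero: DF = P = 2121/2500 ≈ 0.848400
step 8 [8y] bond c/1=13/400: DF=(2156819/2000000 − 13/400·(0.995600+0.966300+0.948500+0.939500+0.920600+0.873600+0.848400))/(1+13/400) = 8401/10000 ≈ 0.840100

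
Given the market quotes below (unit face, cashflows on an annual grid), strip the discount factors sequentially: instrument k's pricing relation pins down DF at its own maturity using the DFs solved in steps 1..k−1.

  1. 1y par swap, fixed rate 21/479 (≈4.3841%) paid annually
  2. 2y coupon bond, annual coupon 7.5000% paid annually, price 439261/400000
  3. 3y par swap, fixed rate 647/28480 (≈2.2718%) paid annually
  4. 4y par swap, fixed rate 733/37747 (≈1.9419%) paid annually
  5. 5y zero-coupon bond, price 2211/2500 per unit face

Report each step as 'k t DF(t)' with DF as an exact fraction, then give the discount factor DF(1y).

1 1 479/500
2 2 9547/10000
3 3 9353/10000
4 4 9267/10000
5 5 2211/2500
DF(1y) = 479/500 ≈ 0.958000

step 1 [1y] swap r/1=21/479: DF=(1 − 21/479·(0))/(1+21/479) = 479/500 ≈ 0.958000
step 2 [2y] bond c/1=3/40: DF=(439261/400000 − 3/40·(0.958000))/(1+3/40) = 9547/10000 ≈ 0.954700
step 3 [3y] swap r/1=647/28480: DF=(1 − 647/28480·(0.958000+0.954700))/(1+647/28480) = 9353/10000 ≈ 0.935300
step 4 [4y] swap r/1=733/37747: DF=(1 − 733/37747·(0.958000+0.954700+0.935300))/(1+733/37747) = 9267/10000 ≈ 0.926700
step 5 [5y] zero: DF = P = 2211/2500 ≈ 0.884400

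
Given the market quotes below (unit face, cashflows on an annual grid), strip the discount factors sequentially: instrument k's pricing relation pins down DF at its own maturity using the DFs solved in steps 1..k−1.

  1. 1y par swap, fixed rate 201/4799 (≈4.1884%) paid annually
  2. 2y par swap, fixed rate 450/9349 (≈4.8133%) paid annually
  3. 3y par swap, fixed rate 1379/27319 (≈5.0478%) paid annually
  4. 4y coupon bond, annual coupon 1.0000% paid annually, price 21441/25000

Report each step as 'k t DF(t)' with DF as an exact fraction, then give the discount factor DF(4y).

step 1 [1y] swap r/1=201/4799: DF=(1 − 201/4799·(0))/(1+201/4799) = 4799/5000 ≈ 0.959800
step 2 [2y] swap r/1=450/9349: DF=(1 − 450/9349·(0.959800))/(1+450/9349) = 91/100 ≈ 0.910000
step 3 [3y] swap r/1=1379/27319: DF=(1 − 1379/27319·(0.959800+0.910000))/(1+1379/27319) = 8621/10000 ≈ 0.862100
step 4 [4y] bond c/1=1/100: DF=(21441/25000 − 1/100·(0.959800+0.910000+0.862100))/(1+1/100) = 8221/10000 ≈ 0.822100

1 1 4799/5000
2 2 91/100
3 3 8621/10000
4 4 8221/10000
DF(4y) = 8221/10000 ≈ 0.822100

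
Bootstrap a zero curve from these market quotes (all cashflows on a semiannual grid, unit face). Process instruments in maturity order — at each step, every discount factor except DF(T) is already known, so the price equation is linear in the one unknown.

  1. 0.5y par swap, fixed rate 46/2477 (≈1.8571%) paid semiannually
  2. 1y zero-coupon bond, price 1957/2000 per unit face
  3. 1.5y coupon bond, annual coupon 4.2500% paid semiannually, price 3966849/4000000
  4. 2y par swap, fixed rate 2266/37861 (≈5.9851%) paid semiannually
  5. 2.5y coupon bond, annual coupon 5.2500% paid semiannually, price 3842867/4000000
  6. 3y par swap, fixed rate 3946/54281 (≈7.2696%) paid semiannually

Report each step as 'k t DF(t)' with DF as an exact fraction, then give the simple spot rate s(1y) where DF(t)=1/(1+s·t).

1 1/2 2477/2500
2 1 1957/2000
3 3/2 9301/10000
4 2 8867/10000
5 5/2 8393/10000
6 3 8027/10000
s(1y) = (1/(1957/2000) − 1)/(1) = 43/1957 ≈ 2.1972%

step 1 [0.5y] swap r/2=23/2477: DF=(1 − 23/2477·(0))/(1+23/2477) = 2477/2500 ≈ 0.990800
step 2 [1y] zero: DF = P = 1957/2000 ≈ 0.978500
step 3 [1.5y] bond c/2=17/800: DF=(3966849/4000000 − 17/800·(0.990800+0.978500))/(1+17/800) = 9301/10000 ≈ 0.930100
step 4 [2y] swap r/2=1133/37861: DF=(1 − 1133/37861·(0.990800+0.978500+0.930100))/(1+1133/37861) = 8867/10000 ≈ 0.886700
step 5 [2.5y] bond c/2=21/800: DF=(3842867/4000000 − 21/800·(0.990800+0.978500+0.930100+0.886700))/(1+21/800) = 8393/10000 ≈ 0.839300
step 6 [3y] swap r/2=1973/54281: DF=(1 − 1973/54281·(0.990800+0.978500+0.930100+0.886700+0.839300))/(1+1973/54281) = 8027/10000 ≈ 0.802700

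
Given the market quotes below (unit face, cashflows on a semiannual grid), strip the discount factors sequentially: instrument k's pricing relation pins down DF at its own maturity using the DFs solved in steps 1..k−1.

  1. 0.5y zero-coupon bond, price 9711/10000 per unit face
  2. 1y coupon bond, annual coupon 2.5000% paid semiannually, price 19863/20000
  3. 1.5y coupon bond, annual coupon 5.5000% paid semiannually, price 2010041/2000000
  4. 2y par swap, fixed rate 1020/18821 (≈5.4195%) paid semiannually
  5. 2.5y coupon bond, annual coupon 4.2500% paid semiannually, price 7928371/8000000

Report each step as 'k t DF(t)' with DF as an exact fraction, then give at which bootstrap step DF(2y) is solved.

1 1/2 9711/10000
2 1 9689/10000
3 3/2 4631/5000
4 2 449/500
5 5/2 8921/10000
DF(2y) is solved at step 4

step 1 [0.5y] zero: DF = P = 9711/10000 ≈ 0.971100
step 2 [1y] bond c/2=1/80: DF=(19863/20000 − 1/80·(0.971100))/(1+1/80) = 9689/10000 ≈ 0.968900
step 3 [1.5y] bond c/2=11/400: DF=(2010041/2000000 − 11/400·(0.971100+0.968900))/(1+11/400) = 4631/5000 ≈ 0.926200
step 4 [2y] swap r/2=510/18821: DF=(1 − 510/18821·(0.971100+0.968900+0.926200))/(1+510/18821) = 449/500 ≈ 0.898000
step 5 [2.5y] bond c/2=17/800: DF=(7928371/8000000 − 17/800·(0.971100+0.968900+0.926200+0.898000))/(1+17/800) = 8921/10000 ≈ 0.892100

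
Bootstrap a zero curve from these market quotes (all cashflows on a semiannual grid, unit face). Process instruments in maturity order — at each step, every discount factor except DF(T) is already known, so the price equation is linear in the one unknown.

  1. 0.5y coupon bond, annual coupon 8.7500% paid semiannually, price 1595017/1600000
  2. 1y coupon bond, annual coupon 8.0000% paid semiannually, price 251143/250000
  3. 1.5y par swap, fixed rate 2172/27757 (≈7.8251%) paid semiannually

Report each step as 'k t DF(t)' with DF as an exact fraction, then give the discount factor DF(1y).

1 1/2 9551/10000
2 1 2323/2500
3 3/2 4457/5000
DF(1y) = 2323/2500 ≈ 0.929200

step 1 [0.5y] bond c/2=7/160: DF=(1595017/1600000 − 7/160·(0))/(1+7/160) = 9551/10000 ≈ 0.955100
step 2 [1y] bond c/2=1/25: DF=(251143/250000 − 1/25·(0.955100))/(1+1/25) = 2323/2500 ≈ 0.929200
step 3 [1.5y] swap r/2=1086/27757: DF=(1 − 1086/27757·(0.955100+0.929200))/(1+1086/27757) = 4457/5000 ≈ 0.891400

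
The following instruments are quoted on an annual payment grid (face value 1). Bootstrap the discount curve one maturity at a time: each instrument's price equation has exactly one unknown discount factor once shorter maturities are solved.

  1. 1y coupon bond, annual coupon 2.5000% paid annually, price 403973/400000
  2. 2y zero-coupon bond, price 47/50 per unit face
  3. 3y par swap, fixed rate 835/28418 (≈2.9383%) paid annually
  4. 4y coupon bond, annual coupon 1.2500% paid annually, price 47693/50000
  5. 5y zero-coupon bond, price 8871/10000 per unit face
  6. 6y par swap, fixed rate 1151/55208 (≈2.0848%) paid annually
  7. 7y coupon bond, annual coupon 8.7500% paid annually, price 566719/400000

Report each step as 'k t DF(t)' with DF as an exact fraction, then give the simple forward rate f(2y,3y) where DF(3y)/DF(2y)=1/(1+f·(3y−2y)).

step 1 [1y] bond c/1=1/40: DF=(403973/400000 − 1/40·(0))/(1+1/40) = 9853/10000 ≈ 0.985300
step 2 [2y] zero: DF = P = 47/50 ≈ 0.940000
step 3 [3y] swap r/1=835/28418: DF=(1 − 835/28418·(0.985300+0.940000))/(1+835/28418) = 1833/2000 ≈ 0.916500
step 4 [4y] bond c/1=1/80: DF=(47693/50000 − 1/80·(0.985300+0.940000+0.916500))/(1+1/80) = 907/1000 ≈ 0.907000
step 5 [5y] zero: DF = P = 8871/10000 ≈ 0.887100
step 6 [6y] swap r/1=1151/55208: DF=(1 − 1151/55208·(0.985300+0.940000+0.916500+0.907000+0.887100))/(1+1151/55208) = 8849/10000 ≈ 0.884900
step 7 [7y] bond c/1=7/80: DF=(566719/400000 − 7/80·(0.985300+0.940000+0.916500+0.907000+0.887100+0.884900))/(1+7/80) = 4293/5000 ≈ 0.858600

1 1 9853/10000
2 2 47/50
3 3 1833/2000
4 4 907/1000
5 5 8871/10000
6 6 8849/10000
7 7 4293/5000
f(2y,3y) = ((47/50)/(1833/2000) − 1)/(1) = 1/39 ≈ 2.5641%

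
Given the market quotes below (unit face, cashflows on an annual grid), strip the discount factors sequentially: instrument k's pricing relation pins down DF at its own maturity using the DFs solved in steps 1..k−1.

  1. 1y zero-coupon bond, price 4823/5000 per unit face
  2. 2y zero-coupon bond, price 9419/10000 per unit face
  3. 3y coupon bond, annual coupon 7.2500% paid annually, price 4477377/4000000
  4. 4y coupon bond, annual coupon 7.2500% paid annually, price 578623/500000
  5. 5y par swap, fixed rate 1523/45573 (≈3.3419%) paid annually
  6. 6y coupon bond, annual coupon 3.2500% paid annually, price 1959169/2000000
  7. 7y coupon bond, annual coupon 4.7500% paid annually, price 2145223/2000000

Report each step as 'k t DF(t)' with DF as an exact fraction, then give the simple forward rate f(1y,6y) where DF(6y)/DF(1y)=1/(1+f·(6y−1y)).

step 1 [1y] zero: DF = P = 4823/5000 ≈ 0.964600
step 2 [2y] zero: DF = P = 9419/10000 ≈ 0.941900
step 3 [3y] bond c/1=29/400: DF=(4477377/4000000 − 29/400·(0.964600+0.941900))/(1+29/400) = 2287/2500 ≈ 0.914800
step 4 [4y] bond c/1=29/400: DF=(578623/500000 − 29/400·(0.964600+0.941900+0.914800))/(1+29/400) = 8883/10000 ≈ 0.888300
step 5 [5y] swap r/1=1523/45573: DF=(1 − 1523/45573·(0.964600+0.941900+0.914800+0.888300))/(1+1523/45573) = 8477/10000 ≈ 0.847700
step 6 [6y] bond c/1=13/400: DF=(1959169/2000000 − 13/400·(0.964600+0.941900+0.914800+0.888300+0.847700))/(1+13/400) = 8053/10000 ≈ 0.805300
step 7 [7y] bond c/1=19/400: DF=(2145223/2000000 − 19/400·(0.964600+0.941900+0.914800+0.888300+0.847700+0.805300))/(1+19/400) = 488/625 ≈ 0.780800

1 1 4823/5000
2 2 9419/10000
3 3 2287/2500
4 4 8883/10000
5 5 8477/10000
6 6 8053/10000
7 7 488/625
f(1y,6y) = ((4823/5000)/(8053/10000) − 1)/(5) = 1593/40265 ≈ 3.9563%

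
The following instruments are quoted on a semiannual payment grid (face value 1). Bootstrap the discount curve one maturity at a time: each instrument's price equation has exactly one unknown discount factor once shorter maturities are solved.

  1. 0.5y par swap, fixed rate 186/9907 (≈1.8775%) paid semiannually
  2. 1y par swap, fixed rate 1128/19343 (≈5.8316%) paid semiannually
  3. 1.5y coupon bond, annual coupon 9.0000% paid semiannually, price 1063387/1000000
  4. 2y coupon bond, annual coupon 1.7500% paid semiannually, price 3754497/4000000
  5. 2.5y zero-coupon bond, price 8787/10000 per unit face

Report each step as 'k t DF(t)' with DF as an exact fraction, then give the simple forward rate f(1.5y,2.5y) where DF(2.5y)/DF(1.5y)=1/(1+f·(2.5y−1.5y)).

1 1/2 9907/10000
2 1 2359/2500
3 3/2 9343/10000
4 2 566/625
5 5/2 8787/10000
f(1.5y,2.5y) = ((9343/10000)/(8787/10000) − 1)/(1) = 556/8787 ≈ 6.3275%

step 1 [0.5y] swap r/2=93/9907: DF=(1 − 93/9907·(0))/(1+93/9907) = 9907/10000 ≈ 0.990700
step 2 [1y] swap r/2=564/19343: DF=(1 − 564/19343·(0.990700))/(1+564/19343) = 2359/2500 ≈ 0.943600
step 3 [1.5y] bond c/2=9/200: DF=(1063387/1000000 − 9/200·(0.990700+0.943600))/(1+9/200) = 9343/10000 ≈ 0.934300
step 4 [2y] bond c/2=7/800: DF=(3754497/4000000 − 7/800·(0.990700+0.943600+0.934300))/(1+7/800) = 566/625 ≈ 0.905600
step 5 [2.5y] zero: DF = P = 8787/10000 ≈ 0.878700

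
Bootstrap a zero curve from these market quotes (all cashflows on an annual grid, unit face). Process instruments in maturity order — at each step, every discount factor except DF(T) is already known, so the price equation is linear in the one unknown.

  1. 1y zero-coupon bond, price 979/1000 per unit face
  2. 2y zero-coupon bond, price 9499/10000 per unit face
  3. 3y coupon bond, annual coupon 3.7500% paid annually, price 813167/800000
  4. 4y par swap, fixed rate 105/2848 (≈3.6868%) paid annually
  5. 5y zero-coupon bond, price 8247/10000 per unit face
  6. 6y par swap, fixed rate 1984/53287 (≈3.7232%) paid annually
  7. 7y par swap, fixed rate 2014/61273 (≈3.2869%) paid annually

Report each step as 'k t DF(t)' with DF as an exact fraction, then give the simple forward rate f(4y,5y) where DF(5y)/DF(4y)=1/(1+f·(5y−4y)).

step 1 [1y] zero: DF = P = 979/1000 ≈ 0.979000
step 2 [2y] zero: DF = P = 9499/10000 ≈ 0.949900
step 3 [3y] bond c/1=3/80: DF=(813167/800000 − 3/80·(0.979000+0.949900))/(1+3/80) = 91/100 ≈ 0.910000
step 4 [4y] swap r/1=105/2848: DF=(1 − 105/2848·(0.979000+0.949900+0.910000))/(1+105/2848) = 1727/2000 ≈ 0.863500
step 5 [5y] zero: DF = P = 8247/10000 ≈ 0.824700
step 6 [6y] swap r/1=1984/53287: DF=(1 − 1984/53287·(0.979000+0.949900+0.910000+0.863500+0.824700))/(1+1984/53287) = 501/625 ≈ 0.801600
step 7 [7y] swap r/1=2014/61273: DF=(1 − 2014/61273·(0.979000+0.949900+0.910000+0.863500+0.824700+0.801600))/(1+2014/61273) = 3993/5000 ≈ 0.798600

1 1 979/1000
2 2 9499/10000
3 3 91/100
4 4 1727/2000
5 5 8247/10000
6 6 501/625
7 7 3993/5000
f(4y,5y) = ((1727/2000)/(8247/10000) − 1)/(1) = 388/8247 ≈ 4.7047%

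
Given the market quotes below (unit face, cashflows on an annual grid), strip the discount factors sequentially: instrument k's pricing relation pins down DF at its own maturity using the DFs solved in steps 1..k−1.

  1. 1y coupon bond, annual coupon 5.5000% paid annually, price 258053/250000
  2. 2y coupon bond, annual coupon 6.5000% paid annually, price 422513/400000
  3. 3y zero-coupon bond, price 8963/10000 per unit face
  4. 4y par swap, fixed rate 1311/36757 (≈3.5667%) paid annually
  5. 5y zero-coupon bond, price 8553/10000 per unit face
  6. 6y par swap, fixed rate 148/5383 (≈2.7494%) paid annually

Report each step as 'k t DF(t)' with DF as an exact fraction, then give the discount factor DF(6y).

1 1 1223/1250
2 2 9321/10000
3 3 8963/10000
4 4 8689/10000
5 5 8553/10000
6 6 213/250
DF(6y) = 213/250 ≈ 0.852000

step 1 [1y] bond c/1=11/200: DF=(258053/250000 − 11/200·(0))/(1+11/200) = 1223/1250 ≈ 0.978400
step 2 [2y] bond c/1=13/200: DF=(422513/400000 − 13/200·(0.978400))/(1+13/200) = 9321/10000 ≈ 0.932100
step 3 [3y] zero: DF = P = 8963/10000 ≈ 0.896300
step 4 [4y] swap r/1=1311/36757: DF=(1 − 1311/36757·(0.978400+0.932100+0.896300))/(1+1311/36757) = 8689/10000 ≈ 0.868900
step 5 [5y] zero: DF = P = 8553/10000 ≈ 0.855300
step 6 [6y] swap r/1=148/5383: DF=(1 − 148/5383·(0.978400+0.932100+0.896300+0.868900+0.855300))/(1+148/5383) = 213/250 ≈ 0.852000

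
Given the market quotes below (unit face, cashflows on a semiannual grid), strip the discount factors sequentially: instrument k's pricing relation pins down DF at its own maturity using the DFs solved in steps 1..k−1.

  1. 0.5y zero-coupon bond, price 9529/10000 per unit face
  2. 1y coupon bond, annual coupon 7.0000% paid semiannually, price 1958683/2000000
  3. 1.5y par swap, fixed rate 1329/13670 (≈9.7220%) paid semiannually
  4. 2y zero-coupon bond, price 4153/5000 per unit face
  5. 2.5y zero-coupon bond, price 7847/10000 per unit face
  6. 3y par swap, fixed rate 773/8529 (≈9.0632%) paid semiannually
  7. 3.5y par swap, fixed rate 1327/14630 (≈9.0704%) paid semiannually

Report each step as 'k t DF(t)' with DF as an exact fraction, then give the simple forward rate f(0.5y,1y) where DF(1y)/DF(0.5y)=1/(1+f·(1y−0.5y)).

step 1 [0.5y] zero: DF = P = 9529/10000 ≈ 0.952900
step 2 [1y] bond c/2=7/200: DF=(1958683/2000000 − 7/200·(0.952900))/(1+7/200) = 457/500 ≈ 0.914000
step 3 [1.5y] swap r/2=1329/27340: DF=(1 − 1329/27340·(0.952900+0.914000))/(1+1329/27340) = 8671/10000 ≈ 0.867100
step 4 [2y] zero: DF = P = 4153/5000 ≈ 0.830600
step 5 [2.5y] zero: DF = P = 7847/10000 ≈ 0.784700
step 6 [3y] swap r/2=773/17058: DF=(1 − 773/17058·(0.952900+0.914000+0.867100+0.830600+0.784700))/(1+773/17058) = 7681/10000 ≈ 0.768100
step 7 [3.5y] swap r/2=1327/29260: DF=(1 − 1327/29260·(0.952900+0.914000+0.867100+0.830600+0.784700+0.768100))/(1+1327/29260) = 3673/5000 ≈ 0.734600

1 1/2 9529/10000
2 1 457/500
3 3/2 8671/10000
4 2 4153/5000
5 5/2 7847/10000
6 3 7681/10000
7 7/2 3673/5000
f(0.5y,1y) = ((9529/10000)/(457/500) − 1)/(1/2) = 389/4570 ≈ 8.5120%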